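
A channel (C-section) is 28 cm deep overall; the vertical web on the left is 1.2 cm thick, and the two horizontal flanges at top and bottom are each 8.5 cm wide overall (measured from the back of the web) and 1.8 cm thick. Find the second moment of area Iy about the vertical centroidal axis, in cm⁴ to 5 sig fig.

Iy ≈ 387.09 cm⁴

Treat the section as a set of non-overlapping primitives; coordinates are from the bounding-box lower-left.
Web: 1.2 × 28, A = 33.6 cm², x = 0.6 cm, Ī = 4.032 cm⁴.
Top flange (beyond web): 7.3 × 1.8, A = 13.14 cm², x = 4.85 cm, Ī = 58.35255 cm⁴.
Bottom flange (beyond web): 7.3 × 1.8, A = 13.14 cm², x = 4.85 cm, Ī = 58.35255 cm⁴.
Centroid: x̄ = ΣA·x / ΣA = 2.46523 cm.
Transfer each piece to the vertical centroidal axis using Ī + A·d² with d = x − 2.46523:
  web: d = -1.86523 cm → contributes +120.9292 cm⁴
  top flange (beyond web): d = 2.38477 cm → contributes +133.0814 cm⁴
  bottom flange (beyond web): d = 2.38477 cm → contributes +133.0814 cm⁴
Total I = 387.092 cm⁴.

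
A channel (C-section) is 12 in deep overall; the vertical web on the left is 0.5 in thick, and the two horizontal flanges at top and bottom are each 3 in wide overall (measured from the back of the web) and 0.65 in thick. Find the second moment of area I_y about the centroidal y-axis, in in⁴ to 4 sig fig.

Treat the section as a set of non-overlapping primitives; coordinates are from the bounding-box lower-left.
Web: 0.5 × 12, A = 6 in², x = 0.25 in, Ī = 0.125 in⁴.
Top flange (beyond web): 2.5 × 0.65, A = 1.625 in², x = 1.75 in, Ī = 0.846354 in⁴.
Bottom flange (beyond web): 2.5 × 0.65, A = 1.625 in², x = 1.75 in, Ī = 0.846354 in⁴.
Centroid: x̄ = ΣA·x / ΣA = 0.777027 in.
Transfer each piece to the centroidal y-axis using Ī + A·d² with d = x − 0.777027:
  web: d = -0.527027 in → contributes +1.79154 in⁴
  top flange (beyond web): d = 0.972973 in → contributes +2.3847 in⁴
  bottom flange (beyond web): d = 0.972973 in → contributes +2.3847 in⁴
Total I = 6.56095 in⁴.

I_y ≈ 6.561 in⁴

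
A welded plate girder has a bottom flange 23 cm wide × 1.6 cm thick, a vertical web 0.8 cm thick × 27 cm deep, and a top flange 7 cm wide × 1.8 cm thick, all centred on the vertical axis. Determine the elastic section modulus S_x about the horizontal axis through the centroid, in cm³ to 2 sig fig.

Break the section into simple shapes (no overlaps), measuring from the bottom-left corner of the bounding box.
Bottom plate: 23 × 1.6, A = 36.8 cm², y = 0.8 cm, Ī = 7.851 cm⁴.
Web plate: 0.8 × 27, A = 21.6 cm², y = 15.1 cm, Ī = 1 312 cm⁴.
Top plate: 7 × 1.8, A = 12.6 cm², y = 29.5 cm, Ī = 3.402 cm⁴.
Centroid: ȳ = ΣA·y / ΣA = 10.24 cm.
Transfer each piece to the horizontal axis through the centroid using Ī + A·d² with d = y − 10.24:
  bottom plate: d = -9.444 cm → contributes +3 290 cm⁴
  web plate: d = 4.856 cm → contributes +1 822 cm⁴
  top plate: d = 19.26 cm → contributes +4 676 cm⁴
Total I = 9 787 cm⁴.
Extreme fibre distance c = 20.16 cm; S = I/c = 485.6 cm³.

S_x ≈ 490 cm³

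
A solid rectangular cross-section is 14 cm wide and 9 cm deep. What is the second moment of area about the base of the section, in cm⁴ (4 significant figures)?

I_base ≈ 3402 cm⁴

The section: 14 × 9, A = 126 cm², y = 4.5 cm, Ī = 850.5 cm⁴.
Transfer it to the bottom edge using Ī + A·d² with d = y − 0:
  the section: d = 4.5 cm → contributes +3 402 cm⁴
Total I = 3 402 cm⁴.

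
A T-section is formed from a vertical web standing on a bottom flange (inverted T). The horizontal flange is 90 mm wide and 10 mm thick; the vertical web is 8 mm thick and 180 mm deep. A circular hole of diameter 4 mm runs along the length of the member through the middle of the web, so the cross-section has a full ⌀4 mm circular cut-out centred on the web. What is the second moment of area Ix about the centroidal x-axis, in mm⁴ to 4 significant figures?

Ix ≈ 8.877 × 10⁶ mm⁴

Decompose the section into non-overlapping parts with the origin at the bottom-left of its bounding rectangle.
Flange: 90 × 10, A = 900 mm², y = 5 mm, Ī = 7 500 mm⁴.
Web: 8 × 180, A = 1 440 mm², y = 100 mm, Ī = 3 888 000 mm⁴.
Hole (subtracted): ⌀4, A = 12.5664 mm², y = 100 mm, Ī = 12.5664 mm⁴.
Centroid: ȳ = ΣA·y / ΣA = 63.2643 mm.
Transfer each piece to the centroidal x-axis using Ī + A·d² with d = y − 63.2643:
  flange: d = -58.2643 mm → contributes +3 062 751 mm⁴
  web: d = 36.7357 mm → contributes +5 831 301 mm⁴
  hole: d = 36.7357 mm → contributes −16971.1 mm⁴
Total I = 8 877 082 mm⁴.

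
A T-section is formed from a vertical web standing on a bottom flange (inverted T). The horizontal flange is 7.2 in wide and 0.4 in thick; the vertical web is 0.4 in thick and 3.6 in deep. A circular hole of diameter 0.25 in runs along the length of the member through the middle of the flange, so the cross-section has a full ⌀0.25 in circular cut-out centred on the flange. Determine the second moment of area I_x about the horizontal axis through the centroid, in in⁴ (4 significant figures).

Break the section into simple shapes (no overlaps), measuring from the bottom-left corner of the bounding box.
Flange: 7.2 × 0.4, A = 2.88 in², y = 0.2 in, Ī = 0.0384 in⁴.
Web: 0.4 × 3.6, A = 1.44 in², y = 2.2 in, Ī = 1.5552 in⁴.
Hole (subtracted): ⌀0.25, A = 0.0490874 in², y = 0.2 in, Ī = 0.000191748 in⁴.
Centroid: ȳ = ΣA·y / ΣA = 0.874329 in.
Transfer each piece to the horizontal axis through the centroid using Ī + A·d² with d = y − 0.874329:
  flange: d = -0.674329 in → contributes +1.34799 in⁴
  web: d = 1.32567 in → contributes +4.08586 in⁴
  hole: d = -0.674329 in → contributes −0.0225127 in⁴
Total I = 5.41134 in⁴.

I_x ≈ 5.411 in⁴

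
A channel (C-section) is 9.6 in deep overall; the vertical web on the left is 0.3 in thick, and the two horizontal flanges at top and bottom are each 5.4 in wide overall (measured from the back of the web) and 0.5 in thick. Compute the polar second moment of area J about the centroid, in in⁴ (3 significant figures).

Split into non-overlapping primitives; take the origin at the lower-left of the bounding box.
Web: 0.3 × 9.6, A = 2.88 in², y = 4.8 in, Ī = 22.118 in⁴.
Top flange (beyond web): 5.1 × 0.5, A = 2.55 in², y = 9.35 in, Ī = 0.053125 in⁴.
Bottom flange (beyond web): 5.1 × 0.5, A = 2.55 in², y = 0.25 in, Ī = 0.053125 in⁴.
By symmetry the centroid is at mid-height, ȳ = 4.8 in.
Transfer each piece to the centroidal x-axis using Ī + A·d² with d = y − 4.8:
  web: d = 0 in → contributes +22.118 in⁴
  top flange (beyond web): d = 4.55 in → contributes +52.845 in⁴
  bottom flange (beyond web): d = -4.55 in → contributes +52.845 in⁴
Total I = 127.81 in⁴.
For the y-axis: x̄ = 1.8756 in.
Repeating about the centroidal y-axis gives I_y = 24.494 in⁴.
Polar second moment: J = I_x + I_y = 152.3 in⁴.

J ≈ 152 in⁴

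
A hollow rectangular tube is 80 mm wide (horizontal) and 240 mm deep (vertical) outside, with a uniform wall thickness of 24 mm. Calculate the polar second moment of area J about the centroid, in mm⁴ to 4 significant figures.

J ≈ 8.300 × 10⁷ mm⁴

Split into non-overlapping primitives; take the origin at the lower-left of the bounding box.
Outer rectangle: 80 × 240, A = 19 200 mm², y = 120 mm, Ī = 92 160 000 mm⁴.
Inner void (subtracted): 32 × 192, A = 6 144 mm², y = 120 mm, Ī = 18 874 368 mm⁴.
By symmetry the centroid is at mid-height, ȳ = 120 mm.
All pieces are centred on the centroidal x-axis, so I = ΣĪ (holes subtracted) = 73 285 632 mm⁴.
Repeating about the centroidal y-axis gives I_y = 9 715 712 mm⁴.
Polar second moment: J = I_x + I_y = 83 001 344 mm⁴.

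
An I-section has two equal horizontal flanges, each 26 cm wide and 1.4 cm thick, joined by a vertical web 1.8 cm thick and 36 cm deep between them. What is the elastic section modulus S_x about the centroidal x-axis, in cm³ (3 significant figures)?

S_x ≈ 1670 cm³

Break the section into simple shapes (no overlaps), measuring from the bottom-left corner of the bounding box.
Bottom flange: 26 × 1.4, A = 36.4 cm², y = 0.7 cm, Ī = 5.9453 cm⁴.
Web: 1.8 × 36, A = 64.8 cm², y = 19.4 cm, Ī = 6998.4 cm⁴.
Top flange: 26 × 1.4, A = 36.4 cm², y = 38.1 cm, Ī = 5.9453 cm⁴.
By symmetry the centroid is at mid-height, ȳ = 19.4 cm.
Transfer each piece to the centroidal x-axis using Ī + A·d² with d = y − 19.4:
  bottom flange: d = -18.7 cm → contributes +12 735 cm⁴
  web: d = 0 cm → contributes +6998.4 cm⁴
  top flange: d = 18.7 cm → contributes +12 735 cm⁴
Total I = 32 468 cm⁴.
Extreme fibre distance c = 19.4 cm; S = I/c = 1673.6 cm³.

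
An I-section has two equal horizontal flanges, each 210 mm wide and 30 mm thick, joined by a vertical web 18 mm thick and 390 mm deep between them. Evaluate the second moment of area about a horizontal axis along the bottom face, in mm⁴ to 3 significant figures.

Split into non-overlapping primitives; take the origin at the lower-left of the bounding box.
Bottom flange: 210 × 30, A = 6 300 mm², y = 15 mm, Ī = 472 500 mm⁴.
Web: 18 × 390, A = 7 020 mm², y = 225 mm, Ī = 88 978 500 mm⁴.
Top flange: 210 × 30, A = 6 300 mm², y = 435 mm, Ī = 472 500 mm⁴.
Transfer each piece to the base of the section using Ī + A·d² with d = y − 0:
  bottom flange: d = 15 mm → contributes +1 890 000 mm⁴
  web: d = 225 mm → contributes +444 366 000 mm⁴
  top flange: d = 435 mm → contributes +1 192 590 000 mm⁴
Total I = 1 638 846 000 mm⁴.

I_base ≈ 1.64 × 10⁹ mm⁴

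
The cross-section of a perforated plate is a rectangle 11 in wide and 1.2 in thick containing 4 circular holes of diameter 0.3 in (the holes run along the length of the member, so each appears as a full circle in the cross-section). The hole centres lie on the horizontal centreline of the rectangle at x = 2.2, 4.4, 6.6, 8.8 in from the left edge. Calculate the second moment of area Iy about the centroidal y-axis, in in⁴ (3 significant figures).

Iy ≈ 131 in⁴

Break the section into simple shapes (no overlaps), measuring from the bottom-left corner of the bounding box.
Plate: 11 × 1.2, A = 13.2 in², x = 5.5 in, Ī = 133.1 in⁴.
Hole 1 (subtracted): ⌀0.3, A = 0.070686 in², x = 2.2 in, Ī = 0.00039761 in⁴.
Hole 2 (subtracted): ⌀0.3, A = 0.070686 in², x = 4.4 in, Ī = 0.00039761 in⁴.
Hole 3 (subtracted): ⌀0.3, A = 0.070686 in², x = 6.6 in, Ī = 0.00039761 in⁴.
Hole 4 (subtracted): ⌀0.3, A = 0.070686 in², x = 8.8 in, Ī = 0.00039761 in⁴.
By symmetry the centroid is at mid-width, x̄ = 5.5 in.
Transfer each piece to the centroidal y-axis using Ī + A·d² with d = x − 5.5:
  plate: d = 0 in → contributes +133.1 in⁴
  hole 1: d = -3.3 in → contributes −0.77017 in⁴
  hole 2: d = -1.1 in → contributes −0.085927 in⁴
  hole 3: d = 1.1 in → contributes −0.085927 in⁴
  hole 4: d = 3.3 in → contributes −0.77017 in⁴
Total I = 131.39 in⁴.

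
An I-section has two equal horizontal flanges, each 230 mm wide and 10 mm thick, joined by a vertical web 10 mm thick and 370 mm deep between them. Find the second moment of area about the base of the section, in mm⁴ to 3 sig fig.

Split into non-overlapping primitives; take the origin at the lower-left of the bounding box.
Bottom flange: 230 × 10, A = 2 300 mm², y = 5 mm, Ī = 19 167 mm⁴.
Web: 10 × 370, A = 3 700 mm², y = 195 mm, Ī = 42 210 833 mm⁴.
Top flange: 230 × 10, A = 2 300 mm², y = 385 mm, Ī = 19 167 mm⁴.
Transfer each piece to the bottom edge using Ī + A·d² with d = y − 0:
  bottom flange: d = 5 mm → contributes +76 667 mm⁴
  web: d = 195 mm → contributes +182 903 333 mm⁴
  top flange: d = 385 mm → contributes +340 936 667 mm⁴
Total I = 523 916 667 mm⁴.

I_base ≈ 5.24 × 10⁸ mm⁴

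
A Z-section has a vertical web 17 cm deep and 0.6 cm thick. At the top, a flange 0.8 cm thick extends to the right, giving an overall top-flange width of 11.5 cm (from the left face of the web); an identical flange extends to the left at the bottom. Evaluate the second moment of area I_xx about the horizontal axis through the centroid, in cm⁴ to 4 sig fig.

Break the section into simple shapes (no overlaps), measuring from the bottom-left corner of the bounding box.
Web: 0.6 × 17, A = 10.2 cm², y = 8.5 cm, Ī = 245.65 cm⁴.
Top flange (beyond web): 10.9 × 0.8, A = 8.72 cm², y = 16.6 cm, Ī = 0.465067 cm⁴.
Bottom flange (beyond web): 10.9 × 0.8, A = 8.72 cm², y = 0.4 cm, Ī = 0.465067 cm⁴.
Centroid: ȳ = ΣA·y / ΣA = 8.5 cm.
Transfer each piece to the horizontal axis through the centroid using Ī + A·d² with d = y − 8.5:
  web: d = 0 cm → contributes +245.65 cm⁴
  top flange (beyond web): d = 8.1 cm → contributes +572.584 cm⁴
  bottom flange (beyond web): d = -8.1 cm → contributes +572.584 cm⁴
Total I = 1390.82 cm⁴.

I_xx ≈ 1391 cm⁴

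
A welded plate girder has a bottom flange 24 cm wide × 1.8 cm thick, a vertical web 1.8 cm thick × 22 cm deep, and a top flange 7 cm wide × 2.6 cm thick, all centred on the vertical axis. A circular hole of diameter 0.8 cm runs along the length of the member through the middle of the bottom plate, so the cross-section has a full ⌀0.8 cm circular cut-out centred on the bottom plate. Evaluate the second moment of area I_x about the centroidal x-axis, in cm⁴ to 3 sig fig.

Decompose the section into non-overlapping parts with the origin at the bottom-left of its bounding rectangle.
Bottom plate: 24 × 1.8, A = 43.2 cm², y = 0.9 cm, Ī = 11.664 cm⁴.
Web plate: 1.8 × 22, A = 39.6 cm², y = 12.8 cm, Ī = 1597.2 cm⁴.
Top plate: 7 × 2.6, A = 18.2 cm², y = 25.1 cm, Ī = 10.253 cm⁴.
Hole (subtracted): ⌀0.8, A = 0.50265 cm², y = 0.9 cm, Ī = 0.020106 cm⁴.
Centroid: ȳ = ΣA·y / ΣA = 9.9717 cm.
Transfer each piece to the centroidal x-axis using Ī + A·d² with d = y − 9.9717:
  bottom plate: d = -9.0717 cm → contributes +3566.8 cm⁴
  web plate: d = 2.8283 cm → contributes +1 914 cm⁴
  top plate: d = 15.128 cm → contributes +4175.6 cm⁴
  hole: d = -9.0717 cm → contributes −41.386 cm⁴
Total I = 9 615 cm⁴.

I_x ≈ 9620 cm⁴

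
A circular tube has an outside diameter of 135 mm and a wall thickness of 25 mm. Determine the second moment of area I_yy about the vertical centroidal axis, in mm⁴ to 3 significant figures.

I_yy ≈ 1.37 × 10⁷ mm⁴

Split into non-overlapping primitives; take the origin at the lower-left of the bounding box.
Outer circle: ⌀135, A = 14 314 mm², x = 67.5 mm, Ī = 16 304 406 mm⁴.
Bore (subtracted): ⌀85, A = 5674.5 mm², x = 67.5 mm, Ī = 2 562 392 mm⁴.
By symmetry the centroid is at mid-width, x̄ = 67.5 mm.
All pieces are centred on the vertical centroidal axis, so I = ΣĪ (holes subtracted) = 13 742 013 mm⁴.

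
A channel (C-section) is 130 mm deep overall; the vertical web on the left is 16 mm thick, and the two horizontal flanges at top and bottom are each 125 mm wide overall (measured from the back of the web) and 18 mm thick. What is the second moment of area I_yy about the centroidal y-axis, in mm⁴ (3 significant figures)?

Split into non-overlapping primitives; take the origin at the lower-left of the bounding box.
Web: 16 × 130, A = 2 080 mm², x = 8 mm, Ī = 44 373 mm⁴.
Top flange (beyond web): 109 × 18, A = 1 962 mm², x = 70.5 mm, Ī = 1 942 544 mm⁴.
Bottom flange (beyond web): 109 × 18, A = 1 962 mm², x = 70.5 mm, Ī = 1 942 544 mm⁴.
Centroid: x̄ = ΣA·x / ΣA = 48.848 mm.
Transfer each piece to the centroidal y-axis using Ī + A·d² with d = x − 48.848:
  web: d = -40.848 mm → contributes +3 514 937 mm⁴
  top flange (beyond web): d = 21.652 mm → contributes +2 862 367 mm⁴
  bottom flange (beyond web): d = 21.652 mm → contributes +2 862 367 mm⁴
Total I = 9 239 670 mm⁴.

I_yy ≈ 9.24 × 10⁶ mm⁴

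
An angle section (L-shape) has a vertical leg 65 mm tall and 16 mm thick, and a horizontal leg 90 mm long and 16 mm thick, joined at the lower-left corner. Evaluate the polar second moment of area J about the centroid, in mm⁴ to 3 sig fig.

Break the section into simple shapes (no overlaps), measuring from the bottom-left corner of the bounding box.
Vertical leg: 16 × 65, A = 1 040 mm², y = 32.5 mm, Ī = 366 167 mm⁴.
Horizontal leg (remainder): 74 × 16, A = 1 184 mm², y = 8 mm, Ī = 25 259 mm⁴.
Centroid: ȳ = ΣA·y / ΣA = 19.457 mm.
Transfer each piece to the centroidal x-axis using Ī + A·d² with d = y − 19.457:
  vertical leg: d = 13.043 mm → contributes +543 096 mm⁴
  horizontal leg (remainder): d = -11.457 mm → contributes +180 669 mm⁴
Total I = 723 765 mm⁴.
For the y-axis: x̄ = 31.957 mm.
Repeating about the centroidal y-axis gives I_y = 1 683 665 mm⁴.
Polar second moment: J = I_x + I_y = 2 407 430 mm⁴.

J ≈ 2.41 × 10⁶ mm⁴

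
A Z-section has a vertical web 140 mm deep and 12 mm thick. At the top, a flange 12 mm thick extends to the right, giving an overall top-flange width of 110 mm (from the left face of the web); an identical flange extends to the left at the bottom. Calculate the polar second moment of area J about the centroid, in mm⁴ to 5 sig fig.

Treat the section as a set of non-overlapping primitives; coordinates are from the bounding-box lower-left.
Web: 12 × 140, A = 1 680 mm², y = 70 mm, Ī = 2 744 000 mm⁴.
Top flange (beyond web): 98 × 12, A = 1 176 mm², y = 134 mm, Ī = 14 112 mm⁴.
Bottom flange (beyond web): 98 × 12, A = 1 176 mm², y = 6 mm, Ī = 14 112 mm⁴.
Centroid: ȳ = ΣA·y / ΣA = 70 mm.
Transfer each piece to the centroidal x-axis using Ī + A·d² with d = y − 70:
  web: d = 0 mm → contributes +2 744 000 mm⁴
  top flange (beyond web): d = 64 mm → contributes +4 831 008 mm⁴
  bottom flange (beyond web): d = -64 mm → contributes +4 831 008 mm⁴
Total I = 12 406 016 mm⁴.
For the y-axis: x̄ = 104 mm.
Repeating about the centroidal y-axis gives I_y = 9 017 344 mm⁴.
Polar second moment: J = I_x + I_y = 21 423 360 mm⁴.

J ≈ 2.1423 × 10⁷ mm⁴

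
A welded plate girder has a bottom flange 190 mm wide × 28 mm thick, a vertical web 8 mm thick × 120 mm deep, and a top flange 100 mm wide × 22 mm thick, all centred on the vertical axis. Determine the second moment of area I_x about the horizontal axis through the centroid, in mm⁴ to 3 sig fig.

I_x ≈ 3.52 × 10⁷ mm⁴

Decompose the section into non-overlapping parts with the origin at the bottom-left of its bounding rectangle.
Bottom plate: 190 × 28, A = 5 320 mm², y = 14 mm, Ī = 347 573 mm⁴.
Web plate: 8 × 120, A = 960 mm², y = 88 mm, Ī = 1 152 000 mm⁴.
Top plate: 100 × 22, A = 2 200 mm², y = 159 mm, Ī = 88 733 mm⁴.
Centroid: ȳ = ΣA·y / ΣA = 59.995 mm.
Transfer each piece to the horizontal axis through the centroid using Ī + A·d² with d = y − 59.995:
  bottom plate: d = -45.995 mm → contributes +11 602 385 mm⁴
  web plate: d = 28.005 mm → contributes +1 904 894 mm⁴
  top plate: d = 99.005 mm → contributes +21 652 988 mm⁴
Total I = 35 160 266 mm⁴.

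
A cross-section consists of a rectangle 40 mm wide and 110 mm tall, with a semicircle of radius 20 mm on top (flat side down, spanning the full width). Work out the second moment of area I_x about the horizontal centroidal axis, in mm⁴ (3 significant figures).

Split into non-overlapping primitives; take the origin at the lower-left of the bounding box.
Rectangular body: 40 × 110, A = 4 400 mm², y = 55 mm, Ī = 4 436 667 mm⁴.
Semicircular cap: semicircle r = 20, A = 628.32 mm², y = 118.49 mm, Ī = 17 561 mm⁴.
Centroid: ȳ = ΣA·y / ΣA = 62.933 mm.
Transfer each piece to the horizontal centroidal axis using Ī + A·d² with d = y − 62.933:
  rectangular body: d = -7.9332 mm → contributes +4 713 586 mm⁴
  semicircular cap: d = 55.555 mm → contributes +1 956 779 mm⁴
Total I = 6 670 365 mm⁴.

I_x ≈ 6.67 × 10⁶ mm⁴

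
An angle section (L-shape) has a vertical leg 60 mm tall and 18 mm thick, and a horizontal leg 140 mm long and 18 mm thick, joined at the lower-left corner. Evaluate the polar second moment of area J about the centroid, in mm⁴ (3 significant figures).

J ≈ 7.00 × 10⁶ mm⁴

Decompose the section into non-overlapping parts with the origin at the bottom-left of its bounding rectangle.
Vertical leg: 18 × 60, A = 1 080 mm², y = 30 mm, Ī = 324 000 mm⁴.
Horizontal leg (remainder): 122 × 18, A = 2 196 mm², y = 9 mm, Ī = 59 292 mm⁴.
Centroid: ȳ = ΣA·y / ΣA = 15.923 mm.
Transfer each piece to the centroidal x-axis using Ī + A·d² with d = y − 15.923:
  vertical leg: d = 14.077 mm → contributes +538 013 mm⁴
  horizontal leg (remainder): d = -6.9231 mm → contributes +164 544 mm⁴
Total I = 702 557 mm⁴.
For the y-axis: x̄ = 55.923 mm.
Repeating about the centroidal y-axis gives I_y = 6 300 317 mm⁴.
Polar second moment: J = I_x + I_y = 7 002 873 mm⁴.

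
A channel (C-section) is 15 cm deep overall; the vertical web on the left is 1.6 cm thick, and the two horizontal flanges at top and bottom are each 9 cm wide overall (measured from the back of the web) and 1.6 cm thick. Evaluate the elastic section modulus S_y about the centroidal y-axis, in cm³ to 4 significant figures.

Treat the section as a set of non-overlapping primitives; coordinates are from the bounding-box lower-left.
Web: 1.6 × 15, A = 24 cm², x = 0.8 cm, Ī = 5.12 cm⁴.
Top flange (beyond web): 7.4 × 1.6, A = 11.84 cm², x = 5.3 cm, Ī = 54.0299 cm⁴.
Bottom flange (beyond web): 7.4 × 1.6, A = 11.84 cm², x = 5.3 cm, Ī = 54.0299 cm⁴.
Centroid: x̄ = ΣA·x / ΣA = 3.0349 cm.
Transfer each piece to the centroidal y-axis using Ī + A·d² with d = x − 3.0349:
  web: d = -2.2349 cm → contributes +124.995 cm⁴
  top flange (beyond web): d = 2.2651 cm → contributes +114.777 cm⁴
  bottom flange (beyond web): d = 2.2651 cm → contributes +114.777 cm⁴
Total I = 354.549 cm⁴.
Extreme fibre distance c = 5.9651 cm; S = I/c = 59.4372 cm³.

S_y ≈ 59.44 cm³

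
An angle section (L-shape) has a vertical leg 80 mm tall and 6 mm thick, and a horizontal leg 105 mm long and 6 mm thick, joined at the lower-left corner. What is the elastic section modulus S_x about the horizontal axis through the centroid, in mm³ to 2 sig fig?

Break the section into simple shapes (no overlaps), measuring from the bottom-left corner of the bounding box.
Vertical leg: 6 × 80, A = 480 mm², y = 40 mm, Ī = 256 000 mm⁴.
Horizontal leg (remainder): 99 × 6, A = 594 mm², y = 3 mm, Ī = 1 782 mm⁴.
Centroid: ȳ = ΣA·y / ΣA = 19.54 mm.
Transfer each piece to the horizontal axis through the centroid using Ī + A·d² with d = y − 19.54:
  vertical leg: d = 20.46 mm → contributes +457 006 mm⁴
  horizontal leg (remainder): d = -16.54 mm → contributes +164 211 mm⁴
Total I = 621 217 mm⁴.
Extreme fibre distance c = 60.46 mm; S = I/c = 10 274 mm³.

S_x ≈ 1.0 × 10⁴ mm³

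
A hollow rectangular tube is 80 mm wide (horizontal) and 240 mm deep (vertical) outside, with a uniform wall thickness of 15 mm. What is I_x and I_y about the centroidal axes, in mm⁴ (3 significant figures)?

Split into non-overlapping primitives; take the origin at the lower-left of the bounding box.
Outer rectangle: 80 × 240, A = 19 200 mm², y = 120 mm, Ī = 92 160 000 mm⁴.
Inner void (subtracted): 50 × 210, A = 10 500 mm², y = 120 mm, Ī = 38 587 500 mm⁴.
By symmetry the centroid is at mid-height, ȳ = 120 mm.
All pieces are centred on the centroidal x-axis, so I = ΣĪ (holes subtracted) = 53 572 500 mm⁴.
Repeating about the centroidal y-axis gives I_y = 8 052 500 mm⁴.

I_x ≈ 5.36 × 10⁷ mm⁴, I_y ≈ 8.05 × 10⁶ mm⁴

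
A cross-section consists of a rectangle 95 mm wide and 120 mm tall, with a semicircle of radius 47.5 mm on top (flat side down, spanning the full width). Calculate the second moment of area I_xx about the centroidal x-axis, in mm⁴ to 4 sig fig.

Decompose the section into non-overlapping parts with the origin at the bottom-left of its bounding rectangle.
Rectangular body: 95 × 120, A = 11 400 mm², y = 60 mm, Ī = 13 680 000 mm⁴.
Semicircular cap: semicircle r = 47.5, A = 3544.11 mm², y = 140.16 mm, Ī = 558 736 mm⁴.
Centroid: ȳ = ΣA·y / ΣA = 79.0105 mm.
Transfer each piece to the centroidal x-axis using Ī + A·d² with d = y − 79.0105:
  rectangular body: d = -19.0105 mm → contributes +17 799 935 mm⁴
  semicircular cap: d = 61.1492 mm → contributes +13 810 939 mm⁴
Total I = 31 610 874 mm⁴.

I_xx ≈ 3.161 × 10⁷ mm⁴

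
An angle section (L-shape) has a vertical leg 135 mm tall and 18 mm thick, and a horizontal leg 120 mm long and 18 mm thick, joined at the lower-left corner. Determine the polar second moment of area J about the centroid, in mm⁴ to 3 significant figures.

Break the section into simple shapes (no overlaps), measuring from the bottom-left corner of the bounding box.
Vertical leg: 18 × 135, A = 2 430 mm², y = 67.5 mm, Ī = 3 690 563 mm⁴.
Horizontal leg (remainder): 102 × 18, A = 1 836 mm², y = 9 mm, Ī = 49 572 mm⁴.
Centroid: ȳ = ΣA·y / ΣA = 42.323 mm.
Transfer each piece to the centroidal x-axis using Ī + A·d² with d = y − 42.323:
  vertical leg: d = 25.177 mm → contributes +5 230 920 mm⁴
  horizontal leg (remainder): d = -33.323 mm → contributes +2 088 281 mm⁴
Total I = 7 319 202 mm⁴.
For the y-axis: x̄ = 34.823 mm.
Repeating about the centroidal y-axis gives I_y = 5 422 384 mm⁴.
Polar second moment: J = I_x + I_y = 12 741 586 mm⁴.

J ≈ 1.27 × 10⁷ mm⁴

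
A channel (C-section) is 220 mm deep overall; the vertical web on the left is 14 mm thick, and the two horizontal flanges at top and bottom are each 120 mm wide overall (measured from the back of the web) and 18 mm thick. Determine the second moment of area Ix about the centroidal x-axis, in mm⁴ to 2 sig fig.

Split into non-overlapping primitives; take the origin at the lower-left of the bounding box.
Web: 14 × 220, A = 3 080 mm², y = 110 mm, Ī = 12 422 667 mm⁴.
Top flange (beyond web): 106 × 18, A = 1 908 mm², y = 211 mm, Ī = 51 516 mm⁴.
Bottom flange (beyond web): 106 × 18, A = 1 908 mm², y = 9 mm, Ī = 51 516 mm⁴.
By symmetry the centroid is at mid-height, ȳ = 110 mm.
Transfer each piece to the centroidal x-axis using Ī + A·d² with d = y − 110:
  web: d = 0 mm → contributes +12 422 667 mm⁴
  top flange (beyond web): d = 101 mm → contributes +19 515 024 mm⁴
  bottom flange (beyond web): d = -101 mm → contributes +19 515 024 mm⁴
Total I = 51 452 715 mm⁴.

Ix ≈ 5.1 × 10⁷ mm⁴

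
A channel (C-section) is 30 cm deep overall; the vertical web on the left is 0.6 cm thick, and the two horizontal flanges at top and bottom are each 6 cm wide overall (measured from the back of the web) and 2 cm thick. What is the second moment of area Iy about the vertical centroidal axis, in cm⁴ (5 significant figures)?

Treat the section as a set of non-overlapping primitives; coordinates are from the bounding-box lower-left.
Web: 0.6 × 30, A = 18 cm², x = 0.3 cm, Ī = 0.54 cm⁴.
Top flange (beyond web): 5.4 × 2, A = 10.8 cm², x = 3.3 cm, Ī = 26.244 cm⁴.
Bottom flange (beyond web): 5.4 × 2, A = 10.8 cm², x = 3.3 cm, Ī = 26.244 cm⁴.
Centroid: x̄ = ΣA·x / ΣA = 1.936364 cm.
Transfer each piece to the vertical centroidal axis using Ī + A·d² with d = x − 1.936364:
  web: d = -1.636364 cm → contributes +48.73835 cm⁴
  top flange (beyond web): d = 1.363636 cm → contributes +46.32664 cm⁴
  bottom flange (beyond web): d = 1.363636 cm → contributes +46.32664 cm⁴
Total I = 141.3916 cm⁴.

Iy ≈ 141.39 cm⁴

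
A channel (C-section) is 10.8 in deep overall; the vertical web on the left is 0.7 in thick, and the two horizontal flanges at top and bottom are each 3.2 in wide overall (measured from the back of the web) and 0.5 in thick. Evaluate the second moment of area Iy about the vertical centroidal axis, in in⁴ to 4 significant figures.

Iy ≈ 6.420 in⁴

Decompose the section into non-overlapping parts with the origin at the bottom-left of its bounding rectangle.
Web: 0.7 × 10.8, A = 7.56 in², x = 0.35 in, Ī = 0.3087 in⁴.
Top flange (beyond web): 2.5 × 0.5, A = 1.25 in², x = 1.95 in, Ī = 0.651042 in⁴.
Bottom flange (beyond web): 2.5 × 0.5, A = 1.25 in², x = 1.95 in, Ī = 0.651042 in⁴.
Centroid: x̄ = ΣA·x / ΣA = 0.747614 in.
Transfer each piece to the vertical centroidal axis using Ī + A·d² with d = x − 0.747614:
  web: d = -0.397614 in → contributes +1.50391 in⁴
  top flange (beyond web): d = 1.20239 in → contributes +2.45821 in⁴
  bottom flange (beyond web): d = 1.20239 in → contributes +2.45821 in⁴
Total I = 6.42033 in⁴.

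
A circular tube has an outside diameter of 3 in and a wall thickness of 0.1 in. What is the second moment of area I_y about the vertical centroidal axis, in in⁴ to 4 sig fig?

Break the section into simple shapes (no overlaps), measuring from the bottom-left corner of the bounding box.
Outer circle: ⌀3, A = 7.06858 in², x = 1.5 in, Ī = 3.97608 in⁴.
Bore (subtracted): ⌀2.8, A = 6.15752 in², x = 1.5 in, Ī = 3.01719 in⁴.
By symmetry the centroid is at mid-width, x̄ = 1.5 in.
All pieces are centred on the vertical centroidal axis, so I = ΣĪ (holes subtracted) = 0.958893 in⁴.

I_y ≈ 0.9589 in⁴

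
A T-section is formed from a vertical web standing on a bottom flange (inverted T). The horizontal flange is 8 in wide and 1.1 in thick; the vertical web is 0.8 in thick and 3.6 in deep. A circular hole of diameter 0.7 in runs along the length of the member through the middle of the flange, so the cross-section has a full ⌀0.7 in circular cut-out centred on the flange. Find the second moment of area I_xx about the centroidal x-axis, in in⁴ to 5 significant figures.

Treat the section as a set of non-overlapping primitives; coordinates are from the bounding-box lower-left.
Flange: 8 × 1.1, A = 8.8 in², y = 0.55 in, Ī = 0.8873333 in⁴.
Web: 0.8 × 3.6, A = 2.88 in², y = 2.9 in, Ī = 3.1104 in⁴.
Hole (subtracted): ⌀0.7, A = 0.3848451 in², y = 0.55 in, Ī = 0.01178588 in⁴.
Centroid: ȳ = ΣA·y / ΣA = 1.149195 in.
Transfer each piece to the centroidal x-axis using Ī + A·d² with d = y − 1.149195:
  flange: d = -0.599195 in → contributes +4.046838 in⁴
  web: d = 1.750805 in → contributes +11.93852 in⁴
  hole: d = -0.599195 in → contributes −0.1499586 in⁴
Total I = 15.8354 in⁴.

I_xx ≈ 15.835 in⁴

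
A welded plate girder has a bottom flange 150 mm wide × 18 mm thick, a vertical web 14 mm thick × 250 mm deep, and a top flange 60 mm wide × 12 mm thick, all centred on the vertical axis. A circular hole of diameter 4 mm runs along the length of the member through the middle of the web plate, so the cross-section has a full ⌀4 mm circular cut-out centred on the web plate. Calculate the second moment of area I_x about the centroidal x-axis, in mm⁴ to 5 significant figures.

Treat the section as a set of non-overlapping primitives; coordinates are from the bounding-box lower-left.
Bottom plate: 150 × 18, A = 2 700 mm², y = 9 mm, Ī = 72 900 mm⁴.
Web plate: 14 × 250, A = 3 500 mm², y = 143 mm, Ī = 18 229 167 mm⁴.
Top plate: 60 × 12, A = 720 mm², y = 274 mm, Ī = 8 640 mm⁴.
Hole (subtracted): ⌀4, A = 12.56637 mm², y = 143 mm, Ī = 12.56637 mm⁴.
Centroid: ȳ = ΣA·y / ΣA = 104.2765 mm.
Transfer each piece to the centroidal x-axis using Ī + A·d² with d = y − 104.2765:
  bottom plate: d = -95.2765 mm → contributes +24 582 451 mm⁴
  web plate: d = 38.7235 mm → contributes +23 477 450 mm⁴
  top plate: d = 169.7235 mm → contributes +20 749 008 mm⁴
  hole: d = 38.7235 mm → contributes −18855.96 mm⁴
Total I = 68 790 053 mm⁴.

I_x ≈ 6.8790 × 10⁷ mm⁴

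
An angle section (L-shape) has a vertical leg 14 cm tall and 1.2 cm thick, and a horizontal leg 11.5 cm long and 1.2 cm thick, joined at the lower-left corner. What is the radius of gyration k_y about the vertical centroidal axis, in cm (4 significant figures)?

k_y ≈ 3.448 cm

Decompose the section into non-overlapping parts with the origin at the bottom-left of its bounding rectangle.
Vertical leg: 1.2 × 14, A = 16.8 cm², x = 0.6 cm, Ī = 2.016 cm⁴.
Horizontal leg (remainder): 10.3 × 1.2, A = 12.36 cm², x = 6.35 cm, Ī = 109.273 cm⁴.
Centroid: x̄ = ΣA·x / ΣA = 3.03724 cm.
Transfer each piece to the vertical centroidal axis using Ī + A·d² with d = x − 3.03724:
  vertical leg: d = -2.43724 cm → contributes +101.811 cm⁴
  horizontal leg (remainder): d = 3.31276 cm → contributes +244.916 cm⁴
Total I = 346.726 cm⁴.
Radius of gyration: k = √(I/A) = √(346.726 / 29.16) = 3.44826 cm.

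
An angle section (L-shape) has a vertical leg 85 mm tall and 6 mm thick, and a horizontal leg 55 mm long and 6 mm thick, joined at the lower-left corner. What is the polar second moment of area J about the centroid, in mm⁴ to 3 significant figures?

J ≈ 8.00 × 10⁵ mm⁴

Break the section into simple shapes (no overlaps), measuring from the bottom-left corner of the bounding box.
Vertical leg: 6 × 85, A = 510 mm², y = 42.5 mm, Ī = 307 063 mm⁴.
Horizontal leg (remainder): 49 × 6, A = 294 mm², y = 3 mm, Ī = 882 mm⁴.
Centroid: ȳ = ΣA·y / ΣA = 28.056 mm.
Transfer each piece to the centroidal x-axis using Ī + A·d² with d = y − 28.056:
  vertical leg: d = 14.444 mm → contributes +413 464 mm⁴
  horizontal leg (remainder): d = -25.056 mm → contributes +185 456 mm⁴
Total I = 598 919 mm⁴.
For the y-axis: x̄ = 13.056 mm.
Repeating about the centroidal y-axis gives I_y = 201 389 mm⁴.
Polar second moment: J = I_x + I_y = 800 309 mm⁴.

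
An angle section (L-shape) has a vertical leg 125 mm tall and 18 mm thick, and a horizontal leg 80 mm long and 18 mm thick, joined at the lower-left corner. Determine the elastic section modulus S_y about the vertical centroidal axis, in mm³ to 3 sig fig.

Break the section into simple shapes (no overlaps), measuring from the bottom-left corner of the bounding box.
Vertical leg: 18 × 125, A = 2 250 mm², x = 9 mm, Ī = 60 750 mm⁴.
Horizontal leg (remainder): 62 × 18, A = 1 116 mm², x = 49 mm, Ī = 357 492 mm⁴.
Centroid: x̄ = ΣA·x / ΣA = 22.262 mm.
Transfer each piece to the vertical centroidal axis using Ī + A·d² with d = x − 22.262:
  vertical leg: d = -13.262 mm → contributes +456 483 mm⁴
  horizontal leg (remainder): d = 26.738 mm → contributes +1 155 342 mm⁴
Total I = 1 611 825 mm⁴.
Extreme fibre distance c = 57.738 mm; S = I/c = 27 916 mm³.

S_y ≈ 2.79 × 10⁴ mm³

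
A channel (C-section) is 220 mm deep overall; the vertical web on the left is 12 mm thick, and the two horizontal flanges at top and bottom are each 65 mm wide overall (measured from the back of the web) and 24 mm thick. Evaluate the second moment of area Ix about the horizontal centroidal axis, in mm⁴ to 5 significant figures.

Decompose the section into non-overlapping parts with the origin at the bottom-left of its bounding rectangle.
Web: 12 × 220, A = 2 640 mm², y = 110 mm, Ī = 10 648 000 mm⁴.
Top flange (beyond web): 53 × 24, A = 1 272 mm², y = 208 mm, Ī = 61 056 mm⁴.
Bottom flange (beyond web): 53 × 24, A = 1 272 mm², y = 12 mm, Ī = 61 056 mm⁴.
By symmetry the centroid is at mid-height, ȳ = 110 mm.
Transfer each piece to the horizontal centroidal axis using Ī + A·d² with d = y − 110:
  web: d = 0 mm → contributes +10 648 000 mm⁴
  top flange (beyond web): d = 98 mm → contributes +12 277 344 mm⁴
  bottom flange (beyond web): d = -98 mm → contributes +12 277 344 mm⁴
Total I = 35 202 688 mm⁴.

Ix ≈ 3.5203 × 10⁷ mm⁴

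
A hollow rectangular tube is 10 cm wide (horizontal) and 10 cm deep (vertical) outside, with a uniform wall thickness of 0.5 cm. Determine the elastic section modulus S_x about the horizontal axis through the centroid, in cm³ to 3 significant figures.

S_x ≈ 57.3 cm³

Treat the section as a set of non-overlapping primitives; coordinates are from the bounding-box lower-left.
Outer rectangle: 10 × 10, A = 100 cm², y = 5 cm, Ī = 833.33 cm⁴.
Inner void (subtracted): 9 × 9, A = 81 cm², y = 5 cm, Ī = 546.75 cm⁴.
By symmetry the centroid is at mid-height, ȳ = 5 cm.
All pieces are centred on the horizontal axis through the centroid, so I = ΣĪ (holes subtracted) = 286.58 cm⁴.
Extreme fibre distance c = 5 cm; S = I/c = 57.317 cm³.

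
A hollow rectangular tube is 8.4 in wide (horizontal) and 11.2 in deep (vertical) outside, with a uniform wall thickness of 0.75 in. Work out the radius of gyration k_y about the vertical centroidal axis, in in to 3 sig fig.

k_y ≈ 3.25 in

Treat the section as a set of non-overlapping primitives; coordinates are from the bounding-box lower-left.
Outer rectangle: 8.4 × 11.2, A = 94.08 in², x = 4.2 in, Ī = 553.19 in⁴.
Inner void (subtracted): 6.9 × 9.7, A = 66.93 in², x = 4.2 in, Ī = 265.54 in⁴.
By symmetry the centroid is at mid-width, x̄ = 4.2 in.
All pieces are centred on the vertical centroidal axis, so I = ΣĪ (holes subtracted) = 287.65 in⁴.
Radius of gyration: k = √(I/A) = √(287.65 / 27.15) = 3.2549 in.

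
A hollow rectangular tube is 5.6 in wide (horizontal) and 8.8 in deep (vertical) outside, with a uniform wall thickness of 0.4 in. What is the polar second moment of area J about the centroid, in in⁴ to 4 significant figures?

J ≈ 168.3 in⁴

Split into non-overlapping primitives; take the origin at the lower-left of the bounding box.
Outer rectangle: 5.6 × 8.8, A = 49.28 in², y = 4.4 in, Ī = 318.02 in⁴.
Inner void (subtracted): 4.8 × 8, A = 38.4 in², y = 4.4 in, Ī = 204.8 in⁴.
By symmetry the centroid is at mid-height, ȳ = 4.4 in.
All pieces are centred on the centroidal x-axis, so I = ΣĪ (holes subtracted) = 113.22 in⁴.
Repeating about the centroidal y-axis gives I_y = 55.0571 in⁴.
Polar second moment: J = I_x + I_y = 168.277 in⁴.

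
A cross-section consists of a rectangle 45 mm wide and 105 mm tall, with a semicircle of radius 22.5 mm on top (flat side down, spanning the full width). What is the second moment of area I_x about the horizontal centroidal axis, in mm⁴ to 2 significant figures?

Split into non-overlapping primitives; take the origin at the lower-left of the bounding box.
Rectangular body: 45 × 105, A = 4 725 mm², y = 52.5 mm, Ī = 4 341 094 mm⁴.
Semicircular cap: semicircle r = 22.5, A = 795.2 mm², y = 114.5 mm, Ī = 28 130 mm⁴.
Centroid: ȳ = ΣA·y / ΣA = 61.44 mm.
Transfer each piece to the horizontal centroidal axis using Ī + A·d² with d = y − 61.44:
  rectangular body: d = -8.939 mm → contributes +4 718 608 mm⁴
  semicircular cap: d = 53.11 mm → contributes +2 271 237 mm⁴
Total I = 6 989 845 mm⁴.

I_x ≈ 7.0 × 10⁶ mm⁴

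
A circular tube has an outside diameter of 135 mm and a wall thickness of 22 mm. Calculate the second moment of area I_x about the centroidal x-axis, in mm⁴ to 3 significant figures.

Treat the section as a set of non-overlapping primitives; coordinates are from the bounding-box lower-left.
Outer circle: ⌀135, A = 14 314 mm², y = 67.5 mm, Ī = 16 304 406 mm⁴.
Bore (subtracted): ⌀91, A = 6503.9 mm², y = 67.5 mm, Ī = 3 366 166 mm⁴.
By symmetry the centroid is at mid-height, ȳ = 67.5 mm.
All pieces are centred on the centroidal x-axis, so I = ΣĪ (holes subtracted) = 12 938 240 mm⁴.

I_x ≈ 1.29 × 10⁷ mm⁴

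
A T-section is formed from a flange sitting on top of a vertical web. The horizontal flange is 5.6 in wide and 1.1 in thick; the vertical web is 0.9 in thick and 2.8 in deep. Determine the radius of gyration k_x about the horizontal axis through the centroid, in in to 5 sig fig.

k_x ≈ 1.0221 in

Split into non-overlapping primitives; take the origin at the lower-left of the bounding box.
Flange: 5.6 × 1.1, A = 6.16 in², y = 3.35 in, Ī = 0.6211333 in⁴.
Web: 0.9 × 2.8, A = 2.52 in², y = 1.4 in, Ī = 1.6464 in⁴.
Centroid: ȳ = ΣA·y / ΣA = 2.783871 in.
Transfer each piece to the horizontal axis through the centroid using Ī + A·d² with d = y − 2.783871:
  flange: d = 0.566129 in → contributes +2.595426 in⁴
  web: d = -1.383871 in → contributes +6.472449 in⁴
Total I = 9.067875 in⁴.
Radius of gyration: k = √(I/A) = √(9.067875 / 8.68) = 1.022099 in.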